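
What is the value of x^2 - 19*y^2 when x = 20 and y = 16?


x^2 - d*y^2
= 20^2 - 19*16^2
= 400 - 4864
= -4464

-4464


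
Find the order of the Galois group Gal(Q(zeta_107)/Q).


|Gal(Q(zeta_107)/Q)| = phi(107)
= 106

106


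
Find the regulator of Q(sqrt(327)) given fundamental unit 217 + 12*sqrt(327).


epsilon = 217 + 12*sqrt(327)
= 433.9977
R = ln(433.9977)
= 6.0730

6.0730


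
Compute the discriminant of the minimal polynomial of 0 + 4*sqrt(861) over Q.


The element 0 + 4*sqrt(861) has minimal polynomial:
x^2 + 0*x - 13776
Discriminant = (0)^2 - 4*(-13776)
= 0 + 55104
= 55104

55104


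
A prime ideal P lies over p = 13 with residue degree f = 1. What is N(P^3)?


N(P^a) = p^(a*f)
= 13^(3*1)
= 13^3
= 2197

2197


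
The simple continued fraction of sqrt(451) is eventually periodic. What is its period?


Run the CF algorithm for sqrt(451).
a_0 = floor(sqrt(451)) = 21; set m_0=0, q_0=1.
Recurrence: m' = q*a - m,  q' = (d - m'^2)/q,  a' = floor((a_0 + m')/q').
  step 1: m=21, q=10, a=4
  step 2: m=19, q=9, a=4
  step 3: m=17, q=18, a=2
  step 4: m=19, q=5, a=8
  step 5: m=21, q=2, a=21
  step 6: m=21, q=5, a=8
  step 7: m=19, q=18, a=2
  step 8: m=17, q=9, a=4
  step 9: m=19, q=10, a=4
  step 10: m=21, q=1, a=42
a_10 = 2*a_0 = 42, so the period closes here.
sqrt(451) = [21; 4, 4, 2, 8, 21, 8, 2, 4, 4, 42]
Period length = 10

10


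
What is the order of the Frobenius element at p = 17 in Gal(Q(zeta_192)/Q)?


The Frobenius at p in Gal(Q(zeta_n)/Q) = (Z/nZ)* is the class of p, so its order is ord_192(17), the smallest k >= 1 with 17^k = 1 mod 192.
n = 192 = 2^6 * 3, phi(192) = 64; the order divides phi(n).
Divisors of 64: 1, 2, 4, 8, 16, 32, 64
Repeated squaring mod 192: 17^1 = 17, 17^2 = 97, 17^4 = 1, 17^8 = 1, 17^16 = 1, 17^32 = 1, 17^64 = 1
Test divisors in increasing order:
  k=1: 17^1 = 17 mod 192
  k=2: 17^2 = 97 mod 192
  k=4: 17^4 = 1 mod 192  <- first divisor giving 1
Order = 4

4


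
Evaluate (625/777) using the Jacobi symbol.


Compute (625/777) via quadratic reciprocity:
  reciprocity: (625/777) -> +(777/625)
  reduce: (152/625)
  pull out 2: (2/625) = +1  (since 625 mod 8 = 1)
  pull out 2: (2/625) = +1  (since 625 mod 8 = 1)
  pull out 2: (2/625) = +1  (since 625 mod 8 = 1)
  reciprocity: (19/625) -> +(625/19)
  reduce: (17/19)
  reciprocity: (17/19) -> +(19/17)
  reduce: (2/17)
  pull out 2: (2/17) = +1  (since 17 mod 8 = 1)
  (1/17) = 1
Product of signs = 1

1


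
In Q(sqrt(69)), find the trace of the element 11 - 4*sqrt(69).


Tr(a + b*sqrt(d)) = (a + b*sqrt(d)) + (a - b*sqrt(d)) = 2a
= 2 * (11)
= 22

22


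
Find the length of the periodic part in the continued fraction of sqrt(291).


Run the CF algorithm for sqrt(291).
a_0 = floor(sqrt(291)) = 17; set m_0=0, q_0=1.
Recurrence: m' = q*a - m,  q' = (d - m'^2)/q,  a' = floor((a_0 + m')/q').
  step 1: m=17, q=2, a=17
  step 2: m=17, q=1, a=34
a_2 = 2*a_0 = 34, so the period closes here.
sqrt(291) = [17; 17, 34]
Period length = 2

2


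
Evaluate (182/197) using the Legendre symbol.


p = 197 is prime, so compute (182/197) with the reciprocity algorithm (Jacobi-symbol steps: pull out 2s via (2/n), flip via reciprocity, reduce):
  pull out 2: (2/197) = -1  (since 197 mod 8 = 5)
  reciprocity: (91/197) -> +(197/91)
  reduce: (15/91)
  reciprocity: (15/91) -> -(91/15)
  reduce: (1/15)
  (1/15) = 1
Product of signs = 1
(182/197) = 1

1


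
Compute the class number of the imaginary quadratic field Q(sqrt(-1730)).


K = Q(sqrt(-1730)). d mod 4 = 2, so D = disc(K) = 4d = -6920
h(K) equals the number of primitive reduced positive-definite forms (a, b, c) = a*x^2 + b*x*y + c*y^2 with b^2 - 4ac = D,
where reduced means |b| <= a <= c, with b >= 0 whenever |b| = a or a = c, and primitive means gcd(a, b, c) = 1.
Reduced forces 3a^2 <= |D| = 6920, so 1 <= a <= 48; b must have the parity of D, and c = (b^2 - D)/(4a) must be an integer >= a.
Enumerate a = 1..48, b in [-a, a]:
  a=1: (1, 0, 1730)  [1]
  a=2: (2, 0, 865)  [1]
  a=3: (3, -2, 577), (3, 2, 577)  [2]
  a=4: none
  a=5: (5, 0, 346)  [1]
  a=6: (6, -4, 289), (6, 4, 289)  [2]
  a=7..8: none
  a=9: (9, -8, 194), (9, 8, 194)  [2]
  a=10: (10, 0, 173)  [1]
  a=11..12: none
  a=13: (13, -10, 135), (13, 10, 135)  [2]
  a=14: none
  a=15: (15, -10, 117), (15, 10, 117)  [2]
  a=16: none
  a=17: (17, -4, 102), (17, 4, 102)  [2]
  a=18: (18, -8, 97), (18, 8, 97)  [2]
  a=19..22: none
  a=23: (23, -16, 78), (23, 16, 78)  [2]
  a=24..25: none
  a=26: (26, -16, 69), (26, 16, 69)  [2]
  a=27: (27, -10, 65), (27, 10, 65)  [2]
  a=28..29: none
  a=30: (30, -20, 61), (30, 20, 61)  [2]
  a=31..33: none
  a=34: (34, -4, 51), (34, 4, 51)  [2]
  a=35..36: none
  a=37: (37, -6, 47), (37, 6, 47)  [2]
  a=38: none
  a=39: (39, -16, 46), (39, -10, 45), (39, 10, 45), (39, 16, 46)  [4]
  a=40: none
  a=41: (41, -38, 51), (41, 38, 51)  [2]
  a=42..48: none
Total reduced forms: 1 + 1 + 2 + 1 + 2 + 2 + 1 + 2 + 2 + 2 + 2 + 2 + 2 + 2 + 2 + 2 + 2 + 4 + 2 = 36
h = 36

36


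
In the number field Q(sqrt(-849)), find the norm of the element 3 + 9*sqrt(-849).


N(a + b*sqrt(d)) = a^2 - d*b^2
= (3)^2 - (-849)*(9)^2
= 9 + 68769
= 68778

68778


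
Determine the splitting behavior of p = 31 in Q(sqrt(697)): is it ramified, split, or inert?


K = Q(sqrt(697)). Since d mod 4 = 1, disc(K) = 697.
Check p | disc: 697 mod 31 = 15.
p does not divide disc. Compute Legendre symbol (d/p):
15^((31-1)/2) mod 31 = -1
(d/p) = -1, so p is inert: (p) stays prime with e=1, f=2, g=1.
Therefore p is inert.

inert


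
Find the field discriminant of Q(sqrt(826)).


For K = Q(sqrt(d)) with d squarefree: disc(K) = d if d = 1 mod 4, and disc(K) = 4d if d = 2 or 3 mod 4.
Here d = 826, and d mod 4 = 2.
d = 2 mod 4, not 1 (O_K = Z[sqrt(d)]), so disc(K) = 4d = 4 * (826) = 3304

3304


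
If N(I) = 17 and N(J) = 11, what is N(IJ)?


N(IJ) = N(I) * N(J)
= 17 * 11
= 187

187


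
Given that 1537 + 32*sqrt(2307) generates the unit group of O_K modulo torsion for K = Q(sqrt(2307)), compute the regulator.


epsilon = 1537 + 32*sqrt(2307)
= 3073.9997
R = ln(3073.9997)
= 8.0307

8.0307


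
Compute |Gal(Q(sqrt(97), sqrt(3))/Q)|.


The 2 square roots of distinct primes are multiplicatively independent over Q,
so [K:Q] = 2^2 and Gal(K/Q) is isomorphic to (Z/2Z)^2.
|Gal| = 2^2 = 4

4


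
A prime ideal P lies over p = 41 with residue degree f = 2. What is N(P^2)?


N(P^a) = p^(a*f)
= 41^(2*2)
= 41^4
= 2825761

2825761


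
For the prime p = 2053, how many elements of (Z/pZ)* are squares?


For prime p, the number of non-zero quadratic residues is (p-1)/2.
= (2053-1)/2
= 1026

1026


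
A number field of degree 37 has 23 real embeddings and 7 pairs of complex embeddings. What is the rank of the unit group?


By Dirichlet's unit theorem:
rank = r1 + r2 - 1
= 23 + 7 - 1
= 29

29


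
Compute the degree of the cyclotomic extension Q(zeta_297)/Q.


The degree equals Euler's totient phi(297).
297 = 3^3 * 11
phi(297) = 180

180


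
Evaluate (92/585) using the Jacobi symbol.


Compute (92/585) via quadratic reciprocity:
  pull out 2: (2/585) = +1  (since 585 mod 8 = 1)
  pull out 2: (2/585) = +1  (since 585 mod 8 = 1)
  reciprocity: (23/585) -> +(585/23)
  reduce: (10/23)
  pull out 2: (2/23) = +1  (since 23 mod 8 = 7)
  reciprocity: (5/23) -> +(23/5)
  reduce: (3/5)
  reciprocity: (3/5) -> +(5/3)
  reduce: (2/3)
  pull out 2: (2/3) = -1  (since 3 mod 8 = 3)
  (1/3) = 1
Product of signs = -1

-1


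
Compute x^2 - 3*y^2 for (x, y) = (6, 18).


x^2 - d*y^2
= 6^2 - 3*18^2
= 36 - 972
= -936

-936


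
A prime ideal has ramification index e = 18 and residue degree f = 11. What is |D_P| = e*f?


|D_P| = e * f
= 18 * 11
= 198

198


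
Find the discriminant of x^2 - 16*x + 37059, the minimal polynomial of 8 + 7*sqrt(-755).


The element 8 + 7*sqrt(-755) has minimal polynomial:
x^2 - 16*x + 37059
Discriminant = (-16)^2 - 4*(37059)
= 256 - 148236
= -147980

-147980


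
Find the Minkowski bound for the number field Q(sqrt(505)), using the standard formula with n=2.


d = 505, d mod 4 = 1, so disc(K) = d = 505; |disc(K)| = 505
Real quadratic field, so n = 2, s = r2 = 0, r1 = 2
M = (n!/n^n) * (4/pi)^s * sqrt(|disc(K)|) = (2!/2^2) * (4/pi)^0 * sqrt(505)
= 0.5 * 1.000000 * 22.472205
= 11.2361

11.2361


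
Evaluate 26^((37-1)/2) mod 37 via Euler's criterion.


p = 37 is prime and the exponent is (p-1)/2 = 18, so by Euler's criterion 26^18 = (26/37) = +1 or -1 mod 37.
Compute by square-and-multiply:
  18 = 16 + 2 (binary 10010)
  Repeated squaring mod 37: 26^1 = 26, 26^2 = 10, 26^4 = 26, 26^8 = 10, 26^16 = 26
  26^18 = 26^16 * 26^2 = 26 * 10 mod 37
    26 * 10 = 260 = 1 mod 37
  26^18 = 1 mod 37
Result 1: 26 is a quadratic residue mod 37.
26^18 mod 37 = 1

1


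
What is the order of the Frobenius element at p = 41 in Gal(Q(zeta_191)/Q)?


The Frobenius at p in Gal(Q(zeta_n)/Q) = (Z/nZ)* is the class of p, so its order is ord_191(41), the smallest k >= 1 with 41^k = 1 mod 191.
n = 191 = 191, phi(191) = 190; the order divides phi(n).
Divisors of 190: 1, 2, 5, 10, 19, 38, 95, 190
Repeated squaring mod 191: 41^1 = 41, 41^2 = 153, 41^4 = 107, 41^8 = 180, 41^16 = 121, 41^32 = 125, 41^64 = 154, 41^128 = 32
Test divisors in increasing order:
  k=1: 41^1 = 41 mod 191
  k=2: 41^2 = 153 mod 191
  k=5: 41^5 = 107 * 41 = 185 mod 191
  k=10: 41^10 = 180 * 153 = 36 mod 191
  k=19: 41^19 = 121 * 153 * 41 = 190 mod 191
  k=38: 41^38 = 125 * 107 * 153 = 1 mod 191  <- first divisor giving 1
Order = 38

38


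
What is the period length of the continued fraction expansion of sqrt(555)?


Run the CF algorithm for sqrt(555).
a_0 = floor(sqrt(555)) = 23; set m_0=0, q_0=1.
Recurrence: m' = q*a - m,  q' = (d - m'^2)/q,  a' = floor((a_0 + m')/q').
  step 1: m=23, q=26, a=1
  step 2: m=3, q=21, a=1
  step 3: m=18, q=11, a=3
  step 4: m=15, q=30, a=1
  step 5: m=15, q=11, a=3
  step 6: m=18, q=21, a=1
  step 7: m=3, q=26, a=1
  step 8: m=23, q=1, a=46
a_8 = 2*a_0 = 46, so the period closes here.
sqrt(555) = [23; 1, 1, 3, 1, 3, 1, 1, 46]
Period length = 8

8


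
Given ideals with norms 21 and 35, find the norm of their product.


N(IJ) = N(I) * N(J)
= 21 * 35
= 735

735


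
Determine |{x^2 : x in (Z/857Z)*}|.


For prime p, the number of non-zero quadratic residues is (p-1)/2.
= (857-1)/2
= 428

428


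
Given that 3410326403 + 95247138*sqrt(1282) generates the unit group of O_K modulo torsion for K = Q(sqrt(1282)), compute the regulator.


epsilon = 3410326403 + 95247138*sqrt(1282)
= 6.8207e+09
R = ln(6.8207e+09)
= 22.6432

22.6432


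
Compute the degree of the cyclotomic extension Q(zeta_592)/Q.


The degree equals Euler's totient phi(592).
592 = 2^4 * 37
phi(592) = 288

288


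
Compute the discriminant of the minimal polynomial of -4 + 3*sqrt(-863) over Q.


The element -4 + 3*sqrt(-863) has minimal polynomial:
x^2 + 8*x + 7783
Discriminant = (8)^2 - 4*(7783)
= 64 - 31132
= -31068

-31068


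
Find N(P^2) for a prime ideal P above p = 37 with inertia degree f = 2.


N(P^a) = p^(a*f)
= 37^(2*2)
= 37^4
= 1874161

1874161


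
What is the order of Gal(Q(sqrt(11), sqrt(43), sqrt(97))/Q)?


The 3 square roots of distinct primes are multiplicatively independent over Q,
so [K:Q] = 2^3 and Gal(K/Q) is isomorphic to (Z/2Z)^3.
|Gal| = 2^3 = 8

8


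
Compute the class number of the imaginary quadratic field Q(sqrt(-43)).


K = Q(sqrt(-43)). d mod 4 = 1, so D = disc(K) = d = -43
h(K) equals the number of primitive reduced positive-definite forms (a, b, c) = a*x^2 + b*x*y + c*y^2 with b^2 - 4ac = D,
where reduced means |b| <= a <= c, with b >= 0 whenever |b| = a or a = c, and primitive means gcd(a, b, c) = 1.
Reduced forces 3a^2 <= |D| = 43, so 1 <= a <= 3; b must have the parity of D, and c = (b^2 - D)/(4a) must be an integer >= a.
Enumerate a = 1..3, b in [-a, a]:
  a=1: (1, 1, 11)  [1]
  a=2..3: none
Total reduced forms: 1
h = 1

1


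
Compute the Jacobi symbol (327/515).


Compute (327/515) via quadratic reciprocity:
  reciprocity: (327/515) -> -(515/327)
  reduce: (188/327)
  pull out 2: (2/327) = +1  (since 327 mod 8 = 7)
  pull out 2: (2/327) = +1  (since 327 mod 8 = 7)
  reciprocity: (47/327) -> -(327/47)
  reduce: (45/47)
  reciprocity: (45/47) -> +(47/45)
  reduce: (2/45)
  pull out 2: (2/45) = -1  (since 45 mod 8 = 5)
  (1/45) = 1
Product of signs = -1

-1


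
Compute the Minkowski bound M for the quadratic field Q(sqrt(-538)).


d = -538, d mod 4 = 2, so disc(K) = 4d = -2152; |disc(K)| = 2152
Imaginary quadratic field, so n = 2, s = r2 = 1, r1 = 0
M = (n!/n^n) * (4/pi)^s * sqrt(|disc(K)|) = (2!/2^2) * (4/pi)^1 * sqrt(2152)
= 0.5 * 1.273240 * 46.389654
= 29.5326

29.5326


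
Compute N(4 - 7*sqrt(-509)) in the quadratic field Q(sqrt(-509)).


N(a + b*sqrt(d)) = a^2 - d*b^2
= (4)^2 - (-509)*(-7)^2
= 16 + 24941
= 24957

24957


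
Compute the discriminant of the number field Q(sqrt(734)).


For K = Q(sqrt(d)) with d squarefree: disc(K) = d if d = 1 mod 4, and disc(K) = 4d if d = 2 or 3 mod 4.
Here d = 734, and d mod 4 = 2.
d = 2 mod 4, not 1 (O_K = Z[sqrt(d)]), so disc(K) = 4d = 4 * (734) = 2936

2936


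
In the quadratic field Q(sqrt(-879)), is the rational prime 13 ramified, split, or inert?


K = Q(sqrt(-879)). Since d mod 4 = 1, disc(K) = -879.
Check p | disc: -879 mod 13 = 5.
p does not divide disc. Compute Legendre symbol (d/p):
5^((13-1)/2) mod 13 = -1
(d/p) = -1, so p is inert: (p) stays prime with e=1, f=2, g=1.
Therefore p is inert.

inert


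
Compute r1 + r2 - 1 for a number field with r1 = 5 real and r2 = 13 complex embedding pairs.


By Dirichlet's unit theorem:
rank = r1 + r2 - 1
= 5 + 13 - 1
= 17

17


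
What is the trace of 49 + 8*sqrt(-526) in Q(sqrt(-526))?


Tr(a + b*sqrt(d)) = (a + b*sqrt(d)) + (a - b*sqrt(d)) = 2a
= 2 * (49)
= 98

98


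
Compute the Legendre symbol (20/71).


p = 71 is prime, so compute (20/71) with the reciprocity algorithm (Jacobi-symbol steps: pull out 2s via (2/n), flip via reciprocity, reduce):
  pull out 2: (2/71) = +1  (since 71 mod 8 = 7)
  pull out 2: (2/71) = +1  (since 71 mod 8 = 7)
  reciprocity: (5/71) -> +(71/5)
  reduce: (1/5)
  (1/5) = 1
Product of signs = 1
(20/71) = 1

1


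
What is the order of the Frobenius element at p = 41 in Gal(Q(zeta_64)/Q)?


The Frobenius at p in Gal(Q(zeta_n)/Q) = (Z/nZ)* is the class of p, so its order is ord_64(41), the smallest k >= 1 with 41^k = 1 mod 64.
n = 64 = 2^6, phi(64) = 32; the order divides phi(n).
Divisors of 32: 1, 2, 4, 8, 16, 32
Repeated squaring mod 64: 41^1 = 41, 41^2 = 17, 41^4 = 33, 41^8 = 1, 41^16 = 1, 41^32 = 1
Test divisors in increasing order:
  k=1: 41^1 = 41 mod 64
  k=2: 41^2 = 17 mod 64
  k=4: 41^4 = 33 mod 64
  k=8: 41^8 = 1 mod 64  <- first divisor giving 1
Order = 8

8


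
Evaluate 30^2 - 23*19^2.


x^2 - d*y^2
= 30^2 - 23*19^2
= 900 - 8303
= -7403

-7403


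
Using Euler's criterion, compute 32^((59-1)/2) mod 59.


p = 59 is prime and the exponent is (p-1)/2 = 29, so by Euler's criterion 32^29 = (32/59) = +1 or -1 mod 59.
Compute by square-and-multiply:
  29 = 16 + 8 + 4 + 1 (binary 11101)
  Repeated squaring mod 59: 32^1 = 32, 32^2 = 21, 32^4 = 28, 32^8 = 17, 32^16 = 53
  32^29 = 32^16 * 32^8 * 32^4 * 32^1 = 53 * 17 * 28 * 32 mod 59
    53 * 17 = 901 = 16 mod 59
    16 * 28 = 448 = 35 mod 59
    35 * 32 = 1120 = 58 mod 59
  32^29 = 58 mod 59
Result 58 = p - 1 = -1 mod 59: 32 is a quadratic non-residue mod 59. As a residue in [0, p-1] the value is 58.
32^29 mod 59 = 58

58


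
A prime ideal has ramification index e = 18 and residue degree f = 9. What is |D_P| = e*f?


|D_P| = e * f
= 18 * 9
= 162

162


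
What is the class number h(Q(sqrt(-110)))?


K = Q(sqrt(-110)). d mod 4 = 2, so D = disc(K) = 4d = -440
h(K) equals the number of primitive reduced positive-definite forms (a, b, c) = a*x^2 + b*x*y + c*y^2 with b^2 - 4ac = D,
where reduced means |b| <= a <= c, with b >= 0 whenever |b| = a or a = c, and primitive means gcd(a, b, c) = 1.
Reduced forces 3a^2 <= |D| = 440, so 1 <= a <= 12; b must have the parity of D, and c = (b^2 - D)/(4a) must be an integer >= a.
Enumerate a = 1..12, b in [-a, a]:
  a=1: (1, 0, 110)  [1]
  a=2: (2, 0, 55)  [1]
  a=3: (3, -2, 37), (3, 2, 37)  [2]
  a=4: none
  a=5: (5, 0, 22)  [1]
  a=6: (6, -4, 19), (6, 4, 19)  [2]
  a=7: (7, -6, 17), (7, 6, 17)  [2]
  a=8: none
  a=9: (9, -8, 14), (9, 8, 14)  [2]
  a=10: (10, 0, 11)  [1]
  a=11..12: none
Total reduced forms: 1 + 1 + 2 + 1 + 2 + 2 + 2 + 1 = 12
h = 12

12


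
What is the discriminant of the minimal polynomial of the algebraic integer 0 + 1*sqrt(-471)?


The element 0 + 1*sqrt(-471) has minimal polynomial:
x^2 + 0*x + 471
Discriminant = (0)^2 - 4*(471)
= 0 - 1884
= -1884

-1884


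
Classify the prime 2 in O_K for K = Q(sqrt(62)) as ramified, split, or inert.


K = Q(sqrt(62)). Since d mod 4 = 2, disc(K) = 248.
Check p | disc: 248 mod 2 = 0.
p divides disc, so p ramifies: (p) = P^2 with e=2, f=1, g=1.
Therefore p is ramified.

ramified


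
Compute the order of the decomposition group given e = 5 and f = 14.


|D_P| = e * f
= 5 * 14
= 70

70


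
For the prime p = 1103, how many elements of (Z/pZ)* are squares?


For prime p, the number of non-zero quadratic residues is (p-1)/2.
= (1103-1)/2
= 551

551


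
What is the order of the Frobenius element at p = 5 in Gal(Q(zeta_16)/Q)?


The Frobenius at p in Gal(Q(zeta_n)/Q) = (Z/nZ)* is the class of p, so its order is ord_16(5), the smallest k >= 1 with 5^k = 1 mod 16.
n = 16 = 2^4, phi(16) = 8; the order divides phi(n).
Divisors of 8: 1, 2, 4, 8
Repeated squaring mod 16: 5^1 = 5, 5^2 = 9, 5^4 = 1, 5^8 = 1
Test divisors in increasing order:
  k=1: 5^1 = 5 mod 16
  k=2: 5^2 = 9 mod 16
  k=4: 5^4 = 1 mod 16  <- first divisor giving 1
Order = 4

4


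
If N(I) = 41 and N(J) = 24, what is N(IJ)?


N(IJ) = N(I) * N(J)
= 41 * 24
= 984

984


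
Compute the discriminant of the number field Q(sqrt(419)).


For K = Q(sqrt(d)) with d squarefree: disc(K) = d if d = 1 mod 4, and disc(K) = 4d if d = 2 or 3 mod 4.
Here d = 419, and d mod 4 = 3.
d = 3 mod 4, not 1 (O_K = Z[sqrt(d)]), so disc(K) = 4d = 4 * (419) = 1676

1676


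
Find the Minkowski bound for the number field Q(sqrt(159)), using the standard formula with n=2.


d = 159, d mod 4 = 3, so disc(K) = 4d = 636; |disc(K)| = 636
Real quadratic field, so n = 2, s = r2 = 0, r1 = 2
M = (n!/n^n) * (4/pi)^s * sqrt(|disc(K)|) = (2!/2^2) * (4/pi)^0 * sqrt(636)
= 0.5 * 1.000000 * 25.219040
= 12.6095

12.6095


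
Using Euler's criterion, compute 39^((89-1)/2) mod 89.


p = 89 is prime and the exponent is (p-1)/2 = 44, so by Euler's criterion 39^44 = (39/89) = +1 or -1 mod 89.
Compute by square-and-multiply:
  44 = 32 + 8 + 4 (binary 101100)
  Repeated squaring mod 89: 39^1 = 39, 39^2 = 8, 39^4 = 64, 39^8 = 2, 39^16 = 4, 39^32 = 16
  39^44 = 39^32 * 39^8 * 39^4 = 16 * 2 * 64 mod 89
    16 * 2 = 32 = 32 mod 89
    32 * 64 = 2048 = 1 mod 89
  39^44 = 1 mod 89
Result 1: 39 is a quadratic residue mod 89.
39^44 mod 89 = 1

1


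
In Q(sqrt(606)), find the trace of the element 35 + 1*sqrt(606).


Tr(a + b*sqrt(d)) = (a + b*sqrt(d)) + (a - b*sqrt(d)) = 2a
= 2 * (35)
= 70

70


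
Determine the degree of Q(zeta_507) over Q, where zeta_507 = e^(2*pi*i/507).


The degree equals Euler's totient phi(507).
507 = 3 * 13^2
phi(507) = 312

312


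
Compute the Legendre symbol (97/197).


p = 197 is prime, so compute (97/197) with the reciprocity algorithm (Jacobi-symbol steps: pull out 2s via (2/n), flip via reciprocity, reduce):
  reciprocity: (97/197) -> +(197/97)
  reduce: (3/97)
  reciprocity: (3/97) -> +(97/3)
  reduce: (1/3)
  (1/3) = 1
Product of signs = 1
(97/197) = 1

1


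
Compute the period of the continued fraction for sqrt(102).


Run the CF algorithm for sqrt(102).
a_0 = floor(sqrt(102)) = 10; set m_0=0, q_0=1.
Recurrence: m' = q*a - m,  q' = (d - m'^2)/q,  a' = floor((a_0 + m')/q').
  step 1: m=10, q=2, a=10
  step 2: m=10, q=1, a=20
a_2 = 2*a_0 = 20, so the period closes here.
sqrt(102) = [10; 10, 20]
Period length = 2

2


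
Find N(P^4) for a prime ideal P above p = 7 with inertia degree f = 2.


N(P^a) = p^(a*f)
= 7^(4*2)
= 7^8
= 5764801

5764801


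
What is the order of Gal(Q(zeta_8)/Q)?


|Gal(Q(zeta_8)/Q)| = phi(8)
= 4

4


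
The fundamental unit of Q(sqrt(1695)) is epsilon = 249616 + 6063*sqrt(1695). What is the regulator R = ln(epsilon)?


epsilon = 249616 + 6063*sqrt(1695)
= 499232.0000
R = ln(499232.0000)
= 13.1208

13.1208


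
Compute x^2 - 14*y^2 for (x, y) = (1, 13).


x^2 - d*y^2
= 1^2 - 14*13^2
= 1 - 2366
= -2365

-2365


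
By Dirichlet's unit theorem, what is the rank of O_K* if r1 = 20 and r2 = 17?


By Dirichlet's unit theorem:
rank = r1 + r2 - 1
= 20 + 17 - 1
= 36

36


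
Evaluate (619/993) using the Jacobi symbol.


Compute (619/993) via quadratic reciprocity:
  reciprocity: (619/993) -> +(993/619)
  reduce: (374/619)
  pull out 2: (2/619) = -1  (since 619 mod 8 = 3)
  reciprocity: (187/619) -> -(619/187)
  reduce: (58/187)
  pull out 2: (2/187) = -1  (since 187 mod 8 = 3)
  reciprocity: (29/187) -> +(187/29)
  reduce: (13/29)
  reciprocity: (13/29) -> +(29/13)
  reduce: (3/13)
  reciprocity: (3/13) -> +(13/3)
  reduce: (1/3)
  (1/3) = 1
Product of signs = -1

-1


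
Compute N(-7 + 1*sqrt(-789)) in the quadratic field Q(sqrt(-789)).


N(a + b*sqrt(d)) = a^2 - d*b^2
= (-7)^2 - (-789)*(1)^2
= 49 + 789
= 838

838


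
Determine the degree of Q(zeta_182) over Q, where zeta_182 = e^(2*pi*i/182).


The degree equals Euler's totient phi(182).
182 = 2 * 7 * 13
phi(182) = 72

72


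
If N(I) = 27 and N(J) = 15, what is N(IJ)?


N(IJ) = N(I) * N(J)
= 27 * 15
= 405

405


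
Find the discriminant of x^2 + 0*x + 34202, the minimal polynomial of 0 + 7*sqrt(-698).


The element 0 + 7*sqrt(-698) has minimal polynomial:
x^2 + 0*x + 34202
Discriminant = (0)^2 - 4*(34202)
= 0 - 136808
= -136808

-136808


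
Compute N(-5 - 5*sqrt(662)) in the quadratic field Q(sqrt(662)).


N(a + b*sqrt(d)) = a^2 - d*b^2
= (-5)^2 - (662)*(-5)^2
= 25 - 16550
= -16525

-16525


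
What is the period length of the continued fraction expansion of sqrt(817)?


Run the CF algorithm for sqrt(817).
a_0 = floor(sqrt(817)) = 28; set m_0=0, q_0=1.
Recurrence: m' = q*a - m,  q' = (d - m'^2)/q,  a' = floor((a_0 + m')/q').
  step 1: m=28, q=33, a=1
  step 2: m=5, q=24, a=1
  step 3: m=19, q=19, a=2
  step 4: m=19, q=24, a=1
  step 5: m=5, q=33, a=1
  step 6: m=28, q=1, a=56
a_6 = 2*a_0 = 56, so the period closes here.
sqrt(817) = [28; 1, 1, 2, 1, 1, 56]
Period length = 6

6


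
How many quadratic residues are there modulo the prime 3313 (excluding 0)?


For prime p, the number of non-zero quadratic residues is (p-1)/2.
= (3313-1)/2
= 1656

1656


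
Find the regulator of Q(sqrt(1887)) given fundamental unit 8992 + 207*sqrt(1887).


epsilon = 8992 + 207*sqrt(1887)
= 17983.9999
R = ln(17983.9999)
= 9.7972

9.7972


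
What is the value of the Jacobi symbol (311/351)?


Compute (311/351) via quadratic reciprocity:
  reciprocity: (311/351) -> -(351/311)
  reduce: (40/311)
  pull out 2: (2/311) = +1  (since 311 mod 8 = 7)
  pull out 2: (2/311) = +1  (since 311 mod 8 = 7)
  pull out 2: (2/311) = +1  (since 311 mod 8 = 7)
  reciprocity: (5/311) -> +(311/5)
  reduce: (1/5)
  (1/5) = 1
Product of signs = -1

-1


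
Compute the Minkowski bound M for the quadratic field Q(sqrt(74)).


d = 74, d mod 4 = 2, so disc(K) = 4d = 296; |disc(K)| = 296
Real quadratic field, so n = 2, s = r2 = 0, r1 = 2
M = (n!/n^n) * (4/pi)^s * sqrt(|disc(K)|) = (2!/2^2) * (4/pi)^0 * sqrt(296)
= 0.5 * 1.000000 * 17.204651
= 8.6023

8.6023


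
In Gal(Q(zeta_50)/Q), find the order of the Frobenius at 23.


The Frobenius at p in Gal(Q(zeta_n)/Q) = (Z/nZ)* is the class of p, so its order is ord_50(23), the smallest k >= 1 with 23^k = 1 mod 50.
n = 50 = 2 * 5^2, phi(50) = 20; the order divides phi(n).
Divisors of 20: 1, 2, 4, 5, 10, 20
Repeated squaring mod 50: 23^1 = 23, 23^2 = 29, 23^4 = 41, 23^8 = 31, 23^16 = 11
Test divisors in increasing order:
  k=1: 23^1 = 23 mod 50
  k=2: 23^2 = 29 mod 50
  k=4: 23^4 = 41 mod 50
  k=5: 23^5 = 41 * 23 = 43 mod 50
  k=10: 23^10 = 31 * 29 = 49 mod 50
  k=20: 23^20 = 11 * 41 = 1 mod 50  <- first divisor giving 1
Order = 20

20


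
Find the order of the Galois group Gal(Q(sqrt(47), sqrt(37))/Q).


The 2 square roots of distinct primes are multiplicatively independent over Q,
so [K:Q] = 2^2 and Gal(K/Q) is isomorphic to (Z/2Z)^2.
|Gal| = 2^2 = 4

4


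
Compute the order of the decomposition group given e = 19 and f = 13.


|D_P| = e * f
= 19 * 13
= 247

247


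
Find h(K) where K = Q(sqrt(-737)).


K = Q(sqrt(-737)). d mod 4 = 3, so D = disc(K) = 4d = -2948
h(K) equals the number of primitive reduced positive-definite forms (a, b, c) = a*x^2 + b*x*y + c*y^2 with b^2 - 4ac = D,
where reduced means |b| <= a <= c, with b >= 0 whenever |b| = a or a = c, and primitive means gcd(a, b, c) = 1.
Reduced forces 3a^2 <= |D| = 2948, so 1 <= a <= 31; b must have the parity of D, and c = (b^2 - D)/(4a) must be an integer >= a.
Enumerate a = 1..31, b in [-a, a]:
  a=1: (1, 0, 737)  [1]
  a=2: (2, 2, 369)  [1]
  a=3: (3, -2, 246), (3, 2, 246)  [2]
  a=4..5: none
  a=6: (6, -2, 123), (6, 2, 123)  [2]
  a=7..8: none
  a=9: (9, -2, 82), (9, 2, 82)  [2]
  a=10: none
  a=11: (11, 0, 67)  [1]
  a=12: none
  a=13: (13, -4, 57), (13, 4, 57)  [2]
  a=14..17: none
  a=18: (18, -2, 41), (18, 2, 41)  [2]
  a=19: (19, -4, 39), (19, 4, 39)  [2]
  a=20..21: none
  a=22: (22, 22, 39)  [1]
  a=23..25: none
  a=26: (26, -22, 33), (26, 22, 33)  [2]
  a=27: (27, -20, 31), (27, 20, 31)  [2]
  a=28..31: none
Total reduced forms: 1 + 1 + 2 + 2 + 2 + 1 + 2 + 2 + 2 + 1 + 2 + 2 = 20
h = 20

20


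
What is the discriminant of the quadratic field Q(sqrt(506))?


For K = Q(sqrt(d)) with d squarefree: disc(K) = d if d = 1 mod 4, and disc(K) = 4d if d = 2 or 3 mod 4.
Here d = 506, and d mod 4 = 2.
d = 2 mod 4, not 1 (O_K = Z[sqrt(d)]), so disc(K) = 4d = 4 * (506) = 2024

2024


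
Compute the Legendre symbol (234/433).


p = 433 is prime, so compute (234/433) with the reciprocity algorithm (Jacobi-symbol steps: pull out 2s via (2/n), flip via reciprocity, reduce):
  pull out 2: (2/433) = +1  (since 433 mod 8 = 1)
  reciprocity: (117/433) -> +(433/117)
  reduce: (82/117)
  pull out 2: (2/117) = -1  (since 117 mod 8 = 5)
  reciprocity: (41/117) -> +(117/41)
  reduce: (35/41)
  reciprocity: (35/41) -> +(41/35)
  reduce: (6/35)
  pull out 2: (2/35) = -1  (since 35 mod 8 = 3)
  reciprocity: (3/35) -> -(35/3)
  reduce: (2/3)
  pull out 2: (2/3) = -1  (since 3 mod 8 = 3)
  (1/3) = 1
Product of signs = 1
(234/433) = 1

1


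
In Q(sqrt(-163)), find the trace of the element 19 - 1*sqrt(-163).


Tr(a + b*sqrt(d)) = (a + b*sqrt(d)) + (a - b*sqrt(d)) = 2a
= 2 * (19)
= 38

38


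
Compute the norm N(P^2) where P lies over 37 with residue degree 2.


N(P^a) = p^(a*f)
= 37^(2*2)
= 37^4
= 1874161

1874161


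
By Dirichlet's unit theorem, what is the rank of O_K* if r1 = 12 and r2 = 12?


By Dirichlet's unit theorem:
rank = r1 + r2 - 1
= 12 + 12 - 1
= 23

23


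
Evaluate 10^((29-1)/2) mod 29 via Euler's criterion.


p = 29 is prime and the exponent is (p-1)/2 = 14, so by Euler's criterion 10^14 = (10/29) = +1 or -1 mod 29.
Compute by square-and-multiply:
  14 = 8 + 4 + 2 (binary 1110)
  Repeated squaring mod 29: 10^1 = 10, 10^2 = 13, 10^4 = 24, 10^8 = 25
  10^14 = 10^8 * 10^4 * 10^2 = 25 * 24 * 13 mod 29
    25 * 24 = 600 = 20 mod 29
    20 * 13 = 260 = 28 mod 29
  10^14 = 28 mod 29
Result 28 = p - 1 = -1 mod 29: 10 is a quadratic non-residue mod 29. As a residue in [0, p-1] the value is 28.
10^14 mod 29 = 28

28


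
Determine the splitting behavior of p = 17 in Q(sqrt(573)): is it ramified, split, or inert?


K = Q(sqrt(573)). Since d mod 4 = 1, disc(K) = 573.
Check p | disc: 573 mod 17 = 12.
p does not divide disc. Compute Legendre symbol (d/p):
12^((17-1)/2) mod 17 = -1
(d/p) = -1, so p is inert: (p) stays prime with e=1, f=2, g=1.
Therefore p is inert.

inert


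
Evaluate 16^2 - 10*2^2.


x^2 - d*y^2
= 16^2 - 10*2^2
= 256 - 40
= 216

216


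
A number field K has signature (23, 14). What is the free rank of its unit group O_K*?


By Dirichlet's unit theorem:
rank = r1 + r2 - 1
= 23 + 14 - 1
= 36

36


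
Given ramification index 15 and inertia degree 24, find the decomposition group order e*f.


|D_P| = e * f
= 15 * 24
= 360

360


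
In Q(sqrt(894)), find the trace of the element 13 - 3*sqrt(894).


Tr(a + b*sqrt(d)) = (a + b*sqrt(d)) + (a - b*sqrt(d)) = 2a
= 2 * (13)
= 26

26


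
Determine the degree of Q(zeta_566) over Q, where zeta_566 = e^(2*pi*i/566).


The degree equals Euler's totient phi(566).
566 = 2 * 283
phi(566) = 282

282


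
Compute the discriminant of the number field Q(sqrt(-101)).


For K = Q(sqrt(d)) with d squarefree: disc(K) = d if d = 1 mod 4, and disc(K) = 4d if d = 2 or 3 mod 4.
Here d = -101, and d mod 4 = 3.
d = 3 mod 4, not 1 (O_K = Z[sqrt(d)]), so disc(K) = 4d = 4 * (-101) = -404

-404


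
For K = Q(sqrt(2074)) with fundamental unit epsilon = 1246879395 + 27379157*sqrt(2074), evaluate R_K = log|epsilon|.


epsilon = 1246879395 + 27379157*sqrt(2074)
= 2.4938e+09
R = ln(2.4938e+09)
= 21.6371

21.6371


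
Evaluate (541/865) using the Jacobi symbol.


Compute (541/865) via quadratic reciprocity:
  reciprocity: (541/865) -> +(865/541)
  reduce: (324/541)
  pull out 2: (2/541) = -1  (since 541 mod 8 = 5)
  pull out 2: (2/541) = -1  (since 541 mod 8 = 5)
  reciprocity: (81/541) -> +(541/81)
  reduce: (55/81)
  reciprocity: (55/81) -> +(81/55)
  reduce: (26/55)
  pull out 2: (2/55) = +1  (since 55 mod 8 = 7)
  reciprocity: (13/55) -> +(55/13)
  reduce: (3/13)
  reciprocity: (3/13) -> +(13/3)
  reduce: (1/3)
  (1/3) = 1
Product of signs = 1

1


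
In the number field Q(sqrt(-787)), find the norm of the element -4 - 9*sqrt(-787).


N(a + b*sqrt(d)) = a^2 - d*b^2
= (-4)^2 - (-787)*(-9)^2
= 16 + 63747
= 63763

63763


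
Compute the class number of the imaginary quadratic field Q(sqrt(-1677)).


K = Q(sqrt(-1677)). d mod 4 = 3, so D = disc(K) = 4d = -6708
h(K) equals the number of primitive reduced positive-definite forms (a, b, c) = a*x^2 + b*x*y + c*y^2 with b^2 - 4ac = D,
where reduced means |b| <= a <= c, with b >= 0 whenever |b| = a or a = c, and primitive means gcd(a, b, c) = 1.
Reduced forces 3a^2 <= |D| = 6708, so 1 <= a <= 47; b must have the parity of D, and c = (b^2 - D)/(4a) must be an integer >= a.
Enumerate a = 1..47, b in [-a, a]:
  a=1: (1, 0, 1677)  [1]
  a=2: (2, 2, 839)  [1]
  a=3: (3, 0, 559)  [1]
  a=4..5: none
  a=6: (6, 6, 281)  [1]
  a=7..12: none
  a=13: (13, 0, 129)  [1]
  a=14..22: none
  a=23: (23, -10, 74), (23, 10, 74)  [2]
  a=24..25: none
  a=26: (26, 26, 71)  [1]
  a=27..28: none
  a=29: (29, -22, 62), (29, 22, 62)  [2]
  a=30: none
  a=31: (31, -22, 58), (31, 22, 58)  [2]
  a=32..36: none
  a=37: (37, -10, 46), (37, 10, 46)  [2]
  a=38: none
  a=39: (39, 0, 43)  [1]
  a=40: none
  a=41: (41, 4, 41)  [1]
  a=42..47: none
Total reduced forms: 1 + 1 + 1 + 1 + 1 + 2 + 1 + 2 + 2 + 2 + 1 + 1 = 16
h = 16

16


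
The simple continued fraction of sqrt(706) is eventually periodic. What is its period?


Run the CF algorithm for sqrt(706).
a_0 = floor(sqrt(706)) = 26; set m_0=0, q_0=1.
Recurrence: m' = q*a - m,  q' = (d - m'^2)/q,  a' = floor((a_0 + m')/q').
  step 1: m=26, q=30, a=1
  step 2: m=4, q=23, a=1
  step 3: m=19, q=15, a=3
  step 4: m=26, q=2, a=26
  step 5: m=26, q=15, a=3
  step 6: m=19, q=23, a=1
  step 7: m=4, q=30, a=1
  step 8: m=26, q=1, a=52
a_8 = 2*a_0 = 52, so the period closes here.
sqrt(706) = [26; 1, 1, 3, 26, 3, 1, 1, 52]
Period length = 8

8


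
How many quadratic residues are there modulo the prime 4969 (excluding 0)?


For prime p, the number of non-zero quadratic residues is (p-1)/2.
= (4969-1)/2
= 2484

2484


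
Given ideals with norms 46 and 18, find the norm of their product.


N(IJ) = N(I) * N(J)
= 46 * 18
= 828

828


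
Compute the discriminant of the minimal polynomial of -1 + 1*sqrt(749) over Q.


The element -1 + 1*sqrt(749) has minimal polynomial:
x^2 + 2*x - 748
Discriminant = (2)^2 - 4*(-748)
= 4 + 2992
= 2996

2996


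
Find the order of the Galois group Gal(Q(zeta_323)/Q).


|Gal(Q(zeta_323)/Q)| = phi(323)
= 288

288


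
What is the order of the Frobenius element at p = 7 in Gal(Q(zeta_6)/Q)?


The Frobenius at p in Gal(Q(zeta_n)/Q) = (Z/nZ)* is the class of p, so its order is ord_6(7), the smallest k >= 1 with 7^k = 1 mod 6.
n = 6 = 2 * 3, phi(6) = 2; the order divides phi(n).
Divisors of 2: 1, 2
Repeated squaring mod 6: 7^1 = 1, 7^2 = 1
Test divisors in increasing order:
  k=1: 7^1 = 1 mod 6  <- first divisor giving 1
Order = 1

1


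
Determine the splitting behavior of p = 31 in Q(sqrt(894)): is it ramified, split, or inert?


K = Q(sqrt(894)). Since d mod 4 = 2, disc(K) = 3576.
Check p | disc: 3576 mod 31 = 11.
p does not divide disc. Compute Legendre symbol (d/p):
26^((31-1)/2) mod 31 = -1
(d/p) = -1, so p is inert: (p) stays prime with e=1, f=2, g=1.
Therefore p is inert.

inert


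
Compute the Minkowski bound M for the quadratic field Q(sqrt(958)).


d = 958, d mod 4 = 2, so disc(K) = 4d = 3832; |disc(K)| = 3832
Real quadratic field, so n = 2, s = r2 = 0, r1 = 2
M = (n!/n^n) * (4/pi)^s * sqrt(|disc(K)|) = (2!/2^2) * (4/pi)^0 * sqrt(3832)
= 0.5 * 1.000000 * 61.903150
= 30.9516

30.9516


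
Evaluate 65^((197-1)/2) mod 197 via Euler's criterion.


p = 197 is prime and the exponent is (p-1)/2 = 98, so by Euler's criterion 65^98 = (65/197) = +1 or -1 mod 197.
Compute by square-and-multiply:
  98 = 64 + 32 + 2 (binary 1100010)
  Repeated squaring mod 197: 65^1 = 65, 65^2 = 88, 65^4 = 61, 65^8 = 175, 65^16 = 90, 65^32 = 23, 65^64 = 135
  65^98 = 65^64 * 65^32 * 65^2 = 135 * 23 * 88 mod 197
    135 * 23 = 3105 = 150 mod 197
    150 * 88 = 13200 = 1 mod 197
  65^98 = 1 mod 197
Result 1: 65 is a quadratic residue mod 197.
65^98 mod 197 = 1

1


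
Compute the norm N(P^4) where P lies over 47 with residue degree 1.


N(P^a) = p^(a*f)
= 47^(4*1)
= 47^4
= 4879681

4879681


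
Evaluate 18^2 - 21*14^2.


x^2 - d*y^2
= 18^2 - 21*14^2
= 324 - 4116
= -3792

-3792


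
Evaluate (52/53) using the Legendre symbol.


p = 53 is prime, so compute (52/53) with the reciprocity algorithm (Jacobi-symbol steps: pull out 2s via (2/n), flip via reciprocity, reduce):
  pull out 2: (2/53) = -1  (since 53 mod 8 = 5)
  pull out 2: (2/53) = -1  (since 53 mod 8 = 5)
  reciprocity: (13/53) -> +(53/13)
  reduce: (1/13)
  (1/13) = 1
Product of signs = 1
(52/53) = 1

1


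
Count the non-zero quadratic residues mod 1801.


For prime p, the number of non-zero quadratic residues is (p-1)/2.
= (1801-1)/2
= 900

900


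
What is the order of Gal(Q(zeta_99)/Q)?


|Gal(Q(zeta_99)/Q)| = phi(99)
= 60

60


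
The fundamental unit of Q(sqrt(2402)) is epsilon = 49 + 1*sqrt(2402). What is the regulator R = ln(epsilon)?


epsilon = 49 + 1*sqrt(2402)
= 98.0102
R = ln(98.0102)
= 4.5851

4.5851


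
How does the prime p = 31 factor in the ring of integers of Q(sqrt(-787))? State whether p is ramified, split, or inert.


K = Q(sqrt(-787)). Since d mod 4 = 1, disc(K) = -787.
Check p | disc: -787 mod 31 = 19.
p does not divide disc. Compute Legendre symbol (d/p):
19^((31-1)/2) mod 31 = 1
(d/p) = 1, so p splits: (p) = P*P' with e=1, f=1, g=2.
Therefore p is split.

split


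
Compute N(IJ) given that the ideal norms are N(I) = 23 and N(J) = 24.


N(IJ) = N(I) * N(J)
= 23 * 24
= 552

552


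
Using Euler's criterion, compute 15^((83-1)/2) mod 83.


p = 83 is prime and the exponent is (p-1)/2 = 41, so by Euler's criterion 15^41 = (15/83) = +1 or -1 mod 83.
Compute by square-and-multiply:
  41 = 32 + 8 + 1 (binary 101001)
  Repeated squaring mod 83: 15^1 = 15, 15^2 = 59, 15^4 = 78, 15^8 = 25, 15^16 = 44, 15^32 = 27
  15^41 = 15^32 * 15^8 * 15^1 = 27 * 25 * 15 mod 83
    27 * 25 = 675 = 11 mod 83
    11 * 15 = 165 = 82 mod 83
  15^41 = 82 mod 83
Result 82 = p - 1 = -1 mod 83: 15 is a quadratic non-residue mod 83. As a residue in [0, p-1] the value is 82.
15^41 mod 83 = 82

82


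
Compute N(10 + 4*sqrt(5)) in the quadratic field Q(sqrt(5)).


N(a + b*sqrt(d)) = a^2 - d*b^2
= (10)^2 - (5)*(4)^2
= 100 - 80
= 20

20


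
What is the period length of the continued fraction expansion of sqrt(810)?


Run the CF algorithm for sqrt(810).
a_0 = floor(sqrt(810)) = 28; set m_0=0, q_0=1.
Recurrence: m' = q*a - m,  q' = (d - m'^2)/q,  a' = floor((a_0 + m')/q').
  step 1: m=28, q=26, a=2
  step 2: m=24, q=9, a=5
  step 3: m=21, q=41, a=1
  step 4: m=20, q=10, a=4
  step 5: m=20, q=41, a=1
  step 6: m=21, q=9, a=5
  step 7: m=24, q=26, a=2
  step 8: m=28, q=1, a=56
a_8 = 2*a_0 = 56, so the period closes here.
sqrt(810) = [28; 2, 5, 1, 4, 1, 5, 2, 56]
Period length = 8

8


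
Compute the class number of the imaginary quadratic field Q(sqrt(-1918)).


K = Q(sqrt(-1918)). d mod 4 = 2, so D = disc(K) = 4d = -7672
h(K) equals the number of primitive reduced positive-definite forms (a, b, c) = a*x^2 + b*x*y + c*y^2 with b^2 - 4ac = D,
where reduced means |b| <= a <= c, with b >= 0 whenever |b| = a or a = c, and primitive means gcd(a, b, c) = 1.
Reduced forces 3a^2 <= |D| = 7672, so 1 <= a <= 50; b must have the parity of D, and c = (b^2 - D)/(4a) must be an integer >= a.
Enumerate a = 1..50, b in [-a, a]:
  a=1: (1, 0, 1918)  [1]
  a=2: (2, 0, 959)  [1]
  a=3..6: none
  a=7: (7, 0, 274)  [1]
  a=8..13: none
  a=14: (14, 0, 137)  [1]
  a=15..18: none
  a=19: (19, -2, 101), (19, 2, 101)  [2]
  a=20..28: none
  a=29: (29, -10, 67), (29, 10, 67)  [2]
  a=30: none
  a=31: (31, -4, 62), (31, 4, 62)  [2]
  a=32..37: none
  a=38: (38, -36, 59), (38, 36, 59)  [2]
  a=39..40: none
  a=41: (41, -6, 47), (41, 6, 47)  [2]
  a=42: none
  a=43: (43, -38, 53), (43, 38, 53)  [2]
  a=44..50: none
Total reduced forms: 1 + 1 + 1 + 1 + 2 + 2 + 2 + 2 + 2 + 2 = 16
h = 16

16


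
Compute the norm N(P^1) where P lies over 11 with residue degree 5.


N(P^a) = p^(a*f)
= 11^(1*5)
= 11^5
= 161051

161051


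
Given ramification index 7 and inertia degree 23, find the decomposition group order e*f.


|D_P| = e * f
= 7 * 23
= 161

161


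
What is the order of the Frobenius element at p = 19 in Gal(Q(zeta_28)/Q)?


The Frobenius at p in Gal(Q(zeta_n)/Q) = (Z/nZ)* is the class of p, so its order is ord_28(19), the smallest k >= 1 with 19^k = 1 mod 28.
n = 28 = 2^2 * 7, phi(28) = 12; the order divides phi(n).
Divisors of 12: 1, 2, 3, 4, 6, 12
Repeated squaring mod 28: 19^1 = 19, 19^2 = 25, 19^4 = 9, 19^8 = 25
Test divisors in increasing order:
  k=1: 19^1 = 19 mod 28
  k=2: 19^2 = 25 mod 28
  k=3: 19^3 = 25 * 19 = 27 mod 28
  k=4: 19^4 = 9 mod 28
  k=6: 19^6 = 9 * 25 = 1 mod 28  <- first divisor giving 1
Order = 6

6


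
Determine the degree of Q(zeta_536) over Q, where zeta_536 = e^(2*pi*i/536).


The degree equals Euler's totient phi(536).
536 = 2^3 * 67
phi(536) = 264

264


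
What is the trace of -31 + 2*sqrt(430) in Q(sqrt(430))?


Tr(a + b*sqrt(d)) = (a + b*sqrt(d)) + (a - b*sqrt(d)) = 2a
= 2 * (-31)
= -62

-62


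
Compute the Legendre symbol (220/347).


p = 347 is prime, so compute (220/347) with the reciprocity algorithm (Jacobi-symbol steps: pull out 2s via (2/n), flip via reciprocity, reduce):
  pull out 2: (2/347) = -1  (since 347 mod 8 = 3)
  pull out 2: (2/347) = -1  (since 347 mod 8 = 3)
  reciprocity: (55/347) -> -(347/55)
  reduce: (17/55)
  reciprocity: (17/55) -> +(55/17)
  reduce: (4/17)
  pull out 2: (2/17) = +1  (since 17 mod 8 = 1)
  pull out 2: (2/17) = +1  (since 17 mod 8 = 1)
  (1/17) = 1
Product of signs = -1
(220/347) = -1

-1


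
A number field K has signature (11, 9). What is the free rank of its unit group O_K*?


By Dirichlet's unit theorem:
rank = r1 + r2 - 1
= 11 + 9 - 1
= 19

19
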